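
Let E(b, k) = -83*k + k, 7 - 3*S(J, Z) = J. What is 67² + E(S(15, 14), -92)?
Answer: 12033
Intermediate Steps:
S(J, Z) = 7/3 - J/3
E(b, k) = -82*k
67² + E(S(15, 14), -92) = 67² - 82*(-92) = 4489 + 7544 = 12033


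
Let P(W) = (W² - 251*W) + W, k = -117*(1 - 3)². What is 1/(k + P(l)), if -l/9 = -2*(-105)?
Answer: 1/4044132 ≈ 2.4727e-7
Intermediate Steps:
k = -468 (k = -117*(-2)² = -117*4 = -468)
l = -1890 (l = -(-18)*(-105) = -9*210 = -1890)
P(W) = W² - 250*W
1/(k + P(l)) = 1/(-468 - 1890*(-250 - 1890)) = 1/(-468 - 1890*(-2140)) = 1/(-468 + 4044600) = 1/4044132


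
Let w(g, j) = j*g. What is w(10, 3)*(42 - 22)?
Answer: 600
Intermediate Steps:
w(g, j) = g*j
w(10, 3)*(42 - 22) = (10*3)*(42 - 22) = 30*20 = 600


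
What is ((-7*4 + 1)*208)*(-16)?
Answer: 89856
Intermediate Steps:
((-7*4 + 1)*208)*(-16) = ((-28 + 1)*208)*(-16) = -27*208*(-16) = -5616*(-16) = 89856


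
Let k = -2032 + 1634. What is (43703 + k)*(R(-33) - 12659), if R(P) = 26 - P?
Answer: -545643000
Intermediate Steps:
k = -398
(43703 + k)*(R(-33) - 12659) = (43703 - 398)*((26 - 1*(-33)) - 12659) = 43305*((26 + 33) - 12659) = 43305*(59 - 12659) = 43305*(-12600) = -545643000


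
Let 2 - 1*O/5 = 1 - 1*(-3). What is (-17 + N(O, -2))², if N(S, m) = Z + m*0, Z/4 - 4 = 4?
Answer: 225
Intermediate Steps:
Z = 32 (Z = 16 + 4*4 = 16 + 16 = 32)
O = -10 (O = 10 - 5*(1 - 1*(-3)) = 10 - 5*(1 + 3) = 10 - 5*4 = 10 - 20 = -10)
N(S, m) = 32 (N(S, m) = 32 + m*0 = 32 + 0 = 32)
(-17 + N(O, -2))² = (-17 + 32)² = 15² = 225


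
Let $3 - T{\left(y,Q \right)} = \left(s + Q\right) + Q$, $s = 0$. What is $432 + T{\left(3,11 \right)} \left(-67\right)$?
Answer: $1705$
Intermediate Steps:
$T{\left(y,Q \right)} = 3 - 2 Q$ ($T{\left(y,Q \right)} = 3 - \left(\left(0 + Q\right) + Q\right) = 3 - \left(Q + Q\right) = 3 - 2 Q$)
$432 + T{\left(3,11 \right)} \left(-67\right) = 432 + \left(3 - 22\right) \left(-67\right) = 432 - -1273 = 432 + 1273 = 1705$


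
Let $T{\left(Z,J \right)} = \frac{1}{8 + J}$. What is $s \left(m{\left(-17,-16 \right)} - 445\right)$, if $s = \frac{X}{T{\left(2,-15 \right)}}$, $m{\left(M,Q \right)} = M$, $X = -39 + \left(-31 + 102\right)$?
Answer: $103488$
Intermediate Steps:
$X = 32$ ($X = -39 + 71 = 32$)
$s = -224$ ($s = \frac{32}{\frac{1}{8 - 15}} = \frac{32}{\frac{1}{-7}} = \frac{32}{- \frac{1}{7}} = 32 \left(-7\right) = -224$)
$s \left(m{\left(-17,-16 \right)} - 445\right) = - 224 \left(-17 - 445\right) = \left(-224\right) \left(-462\right) = 103488$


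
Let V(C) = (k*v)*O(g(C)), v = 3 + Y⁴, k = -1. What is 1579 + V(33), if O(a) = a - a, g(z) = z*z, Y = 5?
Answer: 1579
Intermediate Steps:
g(z) = z²
O(a) = 0
v = 628 (v = 3 + 5⁴ = 3 + 625 = 628)
V(C) = 0 (V(C) = -1*628*0 = -628*0 = 0)
1579 + V(33) = 1579 + 0 = 1579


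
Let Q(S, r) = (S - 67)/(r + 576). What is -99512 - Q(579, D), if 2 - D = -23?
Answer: -59807224/601 ≈ -99513.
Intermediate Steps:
D = 25 (D = 2 - 1*(-23) = 2 + 23 = 25)
Q(S, r) = (-67 + S)/(576 + r)
-99512 - Q(579, D) = -99512 - (-67 + 579)/(576 + 25) = -99512 - 512/601 = -59807224/601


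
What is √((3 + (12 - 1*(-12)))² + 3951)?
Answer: 6*√130 ≈ 68.411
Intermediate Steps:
√((3 + (12 - 1*(-12)))² + 3951) = √((3 + (12 + 12))² + 3951) = √((3 + 24)² + 3951) = √(27² + 3951) = √(729 + 3951) = √4680 = 6*√130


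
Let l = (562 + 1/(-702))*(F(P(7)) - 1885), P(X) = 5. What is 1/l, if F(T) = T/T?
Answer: -117/123880222 ≈ -9.4446e-7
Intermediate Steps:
F(T) = 1
l = -123880222/117 (l = (562 + 1/(-702))*(1 - 1885) = (562 - 1/702)*(-1884) = (394523/702)*(-1884) = -123880222/117 ≈ -1.0588e+6)
1/l = 1/(-123880222/117) = -117/123880222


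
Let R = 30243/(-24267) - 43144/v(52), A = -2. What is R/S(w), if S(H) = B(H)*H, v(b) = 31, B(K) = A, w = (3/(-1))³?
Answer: -349304327/13540986 ≈ -25.796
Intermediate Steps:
w = -27 (w = (3*(-1))³ = (-3)³ = -27)
B(K) = -2
S(H) = -2*H
R = -349304327/250759 (R = 30243/(-24267) - 43144/31 = 30243*(-1/24267) - 43144*1/31 = -10081/8089 - 43144/31 = -349304327/250759 ≈ -1393.0)
R/S(w) = -349304327/(250759*((-2*(-27)))) = -349304327/250759/54 = -349304327/250759*1/54 = -349304327/13540986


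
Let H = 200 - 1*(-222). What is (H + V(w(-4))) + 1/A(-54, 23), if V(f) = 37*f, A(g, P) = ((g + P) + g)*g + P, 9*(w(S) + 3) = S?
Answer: 12229072/41517 ≈ 294.56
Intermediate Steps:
w(S) = -3 + S/9
A(g, P) = P + g*(P + 2*g) (A(g, P) = ((P + g) + g)*g + P = (P + 2*g)*g + P = g*(P + 2*g) + P = P + g*(P + 2*g))
H = 422 (H = 200 + 222 = 422)
(H + V(w(-4))) + 1/A(-54, 23) = (422 + 37*(-3 + (⅑)*(-4))) + 1/(23 + 2*(-54)² + 23*(-54)) = (422 + 37*(-3 - 4/9)) + 1/(23 + 2*2916 - 1242) = (422 + 37*(-31/9)) + 1/(23 + 5832 - 1242) = (422 - 1147/9) + 1/4613 = 2651/9 + 1/4613 = 12229072/41517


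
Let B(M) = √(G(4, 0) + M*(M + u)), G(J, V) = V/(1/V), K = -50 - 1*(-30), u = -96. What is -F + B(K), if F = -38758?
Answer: 38758 + 4*√145 ≈ 38806.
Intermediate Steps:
K = -20 (K = -50 + 30 = -20)
G(J, V) = V² (G(J, V) = V*V = V²)
B(M) = √(M*(-96 + M)) (B(M) = √(0² + M*(M - 96)) = √(0 + M*(-96 + M)) = √(M*(-96 + M)))
-F + B(K) = -1*(-38758) + √(-20*(-96 - 20)) = 38758 + √(-20*(-116)) = 38758 + √2320 = 38758 + 4*√145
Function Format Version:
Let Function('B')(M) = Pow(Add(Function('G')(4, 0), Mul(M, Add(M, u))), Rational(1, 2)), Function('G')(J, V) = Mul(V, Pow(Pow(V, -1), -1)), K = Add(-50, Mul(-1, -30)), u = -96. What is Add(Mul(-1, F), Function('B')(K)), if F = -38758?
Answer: Add(38758, Mul(4, Pow(145, Rational(1, 2)))) ≈ 38806.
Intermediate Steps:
K = -20 (K = Add(-50, 30) = -20)
Function('G')(J, V) = Pow(V, 2) (Function('G')(J, V) = Mul(V, V) = Pow(V, 2))
Function('B')(M) = Pow(Mul(M, Add(-96, M)), Rational(1, 2)) (Function('B')(M) = Pow(Add(Pow(0, 2), Mul(M, Add(M, -96))), Rational(1, 2)) = Pow(Add(0, Mul(M, Add(-96, M))), Rational(1, 2)) = Pow(Mul(M, Add(-96, M)), Rational(1, 2)))
Add(Mul(-1, F), Function('B')(K)) = Add(Mul(-1, -38758), Pow(Mul(-20, Add(-96, -20)), Rational(1, 2))) = Add(38758, Pow(Mul(-20, -116), Rational(1, 2))) = Add(38758, Pow(2320, Rational(1, 2))) = Add(38758, Mul(4, Pow(145, Rational(1, 2))))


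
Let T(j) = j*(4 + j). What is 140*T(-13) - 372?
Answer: 16008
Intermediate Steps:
140*T(-13) - 372 = 140*(-13*(4 - 13)) - 372 = 140*(-13*(-9)) - 372 = 140*117 - 372 = 16380 - 372 = 16008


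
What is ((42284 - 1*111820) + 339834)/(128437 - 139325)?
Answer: -135149/5444 ≈ -24.825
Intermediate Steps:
((42284 - 1*111820) + 339834)/(128437 - 139325) = ((42284 - 111820) + 339834)/(-10888) = (-69536 + 339834)*(-1/10888) = 270298*(-1/10888) = -135149/5444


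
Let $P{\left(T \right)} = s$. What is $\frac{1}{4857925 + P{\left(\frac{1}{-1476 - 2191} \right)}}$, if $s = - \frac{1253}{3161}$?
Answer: $\frac{3161}{15355899672} \approx 2.0585 \cdot 10^{-7}$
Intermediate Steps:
$s = - \frac{1253}{3161}$ ($s = \left(-1253\right) \frac{1}{3161} = - \frac{1253}{3161} \approx -0.39639$)
$P{\left(T \right)} = - \frac{1253}{3161}$
$\frac{1}{4857925 + P{\left(\frac{1}{-1476 - 2191} \right)}} = \frac{1}{4857925 - \frac{1253}{3161}} = \frac{1}{\frac{15355899672}{3161}} = \frac{3161}{15355899672}$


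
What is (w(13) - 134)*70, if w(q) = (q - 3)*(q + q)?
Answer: 8820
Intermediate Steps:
w(q) = 2*q*(-3 + q) (w(q) = (-3 + q)*(2*q) = 2*q*(-3 + q))
(w(13) - 134)*70 = (2*13*(-3 + 13) - 134)*70 = (2*13*10 - 134)*70 = (260 - 134)*70 = 126*70 = 8820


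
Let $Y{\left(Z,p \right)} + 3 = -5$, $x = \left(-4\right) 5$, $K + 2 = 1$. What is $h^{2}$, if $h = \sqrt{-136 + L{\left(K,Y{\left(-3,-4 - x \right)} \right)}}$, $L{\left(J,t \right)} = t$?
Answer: $-144$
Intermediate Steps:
$K = -1$ ($K = -2 + 1 = -1$)
$x = -20$
$Y{\left(Z,p \right)} = -8$ ($Y{\left(Z,p \right)} = -3 - 5 = -8$)
$h = 12 i$ ($h = \sqrt{-136 - 8} = \sqrt{-144} = 12 i \approx 12.0 i$)
$h^{2} = \left(12 i\right)^{2} = -144$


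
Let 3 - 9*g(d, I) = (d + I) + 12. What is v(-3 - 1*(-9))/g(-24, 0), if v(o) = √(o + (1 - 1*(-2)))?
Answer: 9/5 ≈ 1.8000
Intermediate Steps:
g(d, I) = -1 - I/9 - d/9 (g(d, I) = ⅓ - ((d + I) + 12)/9 = ⅓ - ((I + d) + 12)/9 = ⅓ - (12 + I + d)/9 = ⅓ + (-4/3 - I/9 - d/9) = -1 - I/9 - d/9)
v(o) = √(3 + o) (v(o) = √(o + (1 + 2)) = √(o + 3) = √(3 + o))
v(-3 - 1*(-9))/g(-24, 0) = √(3 + (-3 - 1*(-9)))/(-1 - ⅑*0 - ⅑*(-24)) = √(3 + (-3 + 9))/(-1 + 0 + 8/3) = √(3 + 6)/(5/3) = √9*(⅗) = 3*(⅗) = 9/5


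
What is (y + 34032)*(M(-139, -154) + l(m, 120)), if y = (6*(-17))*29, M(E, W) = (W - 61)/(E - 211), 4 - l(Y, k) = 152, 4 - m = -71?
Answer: -160295229/35 ≈ -4.5799e+6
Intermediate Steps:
m = 75 (m = 4 - 1*(-71) = 4 + 71 = 75)
l(Y, k) = -148 (l(Y, k) = 4 - 1*152 = 4 - 152 = -148)
M(E, W) = (-61 + W)/(-211 + E)
y = -2958 (y = -102*29 = -2958)
(y + 34032)*(M(-139, -154) + l(m, 120)) = (-2958 + 34032)*((-61 - 154)/(-211 - 139) - 148) = 31074*(-215/(-350) - 148) = 31074*(-1/350*(-215) - 148) = 31074*(43/70 - 148) = 31074*(-10317/70) = -160295229/35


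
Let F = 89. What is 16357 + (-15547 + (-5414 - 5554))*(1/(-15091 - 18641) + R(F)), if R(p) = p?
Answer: -79050173381/33732 ≈ -2.3435e+6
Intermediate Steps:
16357 + (-15547 + (-5414 - 5554))*(1/(-15091 - 18641) + R(F)) = 16357 + (-15547 + (-5414 - 5554))*(1/(-15091 - 18641) + 89) = 16357 + (-15547 - 10968)*(1/(-33732) + 89) = 16357 - 26515*(-1/33732 + 89) = 16357 - 26515*3002147/33732 = 16357 - 79601927705/33732 = -79050173381/33732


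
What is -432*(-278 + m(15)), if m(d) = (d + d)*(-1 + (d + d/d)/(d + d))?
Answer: 126144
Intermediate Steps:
m(d) = 2*d*(-1 + (1 + d)/(2*d)) (m(d) = (2*d)*(-1 + (d + 1)/((2*d))) = (2*d)*(-1 + (1 + d)*(1/(2*d))) = (2*d)*(-1 + (1 + d)/(2*d)) = 2*d*(-1 + (1 + d)/(2*d)))
-432*(-278 + m(15)) = -432*(-278 + (1 - 1*15)) = -432*(-278 + (1 - 15)) = -432*(-278 - 14) = -432*(-292) = 126144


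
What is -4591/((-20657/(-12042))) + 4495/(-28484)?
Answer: -1574825723063/588393988 ≈ -2676.5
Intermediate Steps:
-4591/((-20657/(-12042))) + 4495/(-28484) = -4591/((-20657*(-1/12042))) + 4495*(-1/28484) = -4591/20657/12042 - 4495/28484 = -4591*12042/20657 - 4495/28484 = -55284822/20657 - 4495/28484 = -1574825723063/588393988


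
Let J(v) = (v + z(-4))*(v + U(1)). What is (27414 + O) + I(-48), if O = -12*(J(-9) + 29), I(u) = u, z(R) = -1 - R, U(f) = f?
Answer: 26442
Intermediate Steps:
J(v) = (1 + v)*(3 + v) (J(v) = (v + (-1 - 1*(-4)))*(v + 1) = (v + (-1 + 4))*(1 + v) = (v + 3)*(1 + v) = (3 + v)*(1 + v) = (1 + v)*(3 + v))
O = -924 (O = -12*((3 + (-9)² + 4*(-9)) + 29) = -12*((3 + 81 - 36) + 29) = -12*(48 + 29) = -12*77 = -924)
(27414 + O) + I(-48) = (27414 - 924) - 48 = 26490 - 48 = 26442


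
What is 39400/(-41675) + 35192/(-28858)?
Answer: -52072636/24053143 ≈ -2.1649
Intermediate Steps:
39400/(-41675) + 35192/(-28858) = 39400*(-1/41675) + 35192*(-1/28858) = -1576/1667 - 17596/14429 = -52072636/24053143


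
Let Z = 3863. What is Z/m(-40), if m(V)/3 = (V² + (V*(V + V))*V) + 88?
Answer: -3863/378936 ≈ -0.010194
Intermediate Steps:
m(V) = 264 + 3*V² + 6*V³ (m(V) = 3*((V² + (V*(V + V))*V) + 88) = 3*((V² + (V*(2*V))*V) + 88) = 3*((V² + (2*V²)*V) + 88) = 3*((V² + 2*V³) + 88) = 3*(88 + V² + 2*V³) = 264 + 3*V² + 6*V³)
Z/m(-40) = 3863/(264 + 3*(-40)² + 6*(-40)³) = 3863/(264 + 3*1600 + 6*(-64000)) = 3863/(264 + 4800 - 384000) = 3863/(-378936) = 3863*(-1/378936) = -3863/378936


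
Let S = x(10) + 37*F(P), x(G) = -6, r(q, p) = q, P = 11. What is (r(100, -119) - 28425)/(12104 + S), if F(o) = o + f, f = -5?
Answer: -515/224 ≈ -2.2991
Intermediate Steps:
F(o) = -5 + o (F(o) = o - 5 = -5 + o)
S = 216 (S = -6 + 37*(-5 + 11) = -6 + 37*6 = -6 + 222 = 216)
(r(100, -119) - 28425)/(12104 + S) = (100 - 28425)/(12104 + 216) = -28325/12320 = -28325*1/12320 = -515/224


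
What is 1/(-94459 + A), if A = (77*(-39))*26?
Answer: -1/172537 ≈ -5.7959e-6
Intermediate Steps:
A = -78078 (A = -3003*26 = -78078)
1/(-94459 + A) = 1/(-94459 - 78078) = 1/(-172537) = -1/172537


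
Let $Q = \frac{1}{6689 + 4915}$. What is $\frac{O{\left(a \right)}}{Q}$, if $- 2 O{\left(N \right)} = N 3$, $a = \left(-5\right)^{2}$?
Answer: $-435150$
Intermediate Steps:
$a = 25$
$O{\left(N \right)} = - \frac{3 N}{2}$ ($O{\left(N \right)} = - \frac{N 3}{2} = - \frac{3 N}{2}$)
$Q = \frac{1}{11604} \approx 8.6177 \cdot 10^{-5}$
$\frac{O{\left(a \right)}}{Q} = \left(- \frac{3}{2}\right) 25 \frac{1}{\frac{1}{11604}} = \left(- \frac{75}{2}\right) 11604 = -435150$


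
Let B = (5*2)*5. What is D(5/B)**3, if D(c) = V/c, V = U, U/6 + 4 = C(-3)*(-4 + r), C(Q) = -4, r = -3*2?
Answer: 10077696000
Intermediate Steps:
r = -6
B = 50 (B = 10*5 = 50)
U = 216 (U = -24 + 6*(-4*(-4 - 6)) = -24 + 6*(-4*(-10)) = -24 + 6*40 = -24 + 240 = 216)
V = 216
D(c) = 216/c
D(5/B)**3 = (216/((5/50)))**3 = (216/((5*(1/50))))**3 = (216/(1/10))**3 = (216*10)**3 = 2160**3 = 10077696000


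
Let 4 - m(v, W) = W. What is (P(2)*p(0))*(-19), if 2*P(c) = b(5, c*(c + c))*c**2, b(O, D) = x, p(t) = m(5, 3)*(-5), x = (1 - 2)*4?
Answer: -760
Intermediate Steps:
m(v, W) = 4 - W
x = -4 (x = -1*4 = -4)
p(t) = -5 (p(t) = (4 - 1*3)*(-5) = (4 - 3)*(-5) = 1*(-5) = -5)
b(O, D) = -4
P(c) = -2*c**2 (P(c) = (-4*c**2)/2 = -2*c**2)
(P(2)*p(0))*(-19) = (-2*2**2*(-5))*(-19) = (-2*4*(-5))*(-19) = -8*(-5)*(-19) = 40*(-19) = -760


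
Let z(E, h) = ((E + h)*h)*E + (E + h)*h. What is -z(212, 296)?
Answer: -32028384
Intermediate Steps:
z(E, h) = h*(E + h) + E*h*(E + h) (z(E, h) = (h*(E + h))*E + h*(E + h) = E*h*(E + h) + h*(E + h) = h*(E + h) + E*h*(E + h))
-z(212, 296) = -296*(212 + 296 + 212² + 212*296) = -296*(212 + 296 + 44944 + 62752) = -296*108204 = -1*32028384 = -32028384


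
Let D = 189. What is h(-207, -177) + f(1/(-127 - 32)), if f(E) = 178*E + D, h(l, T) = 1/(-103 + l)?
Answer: 9260471/49290 ≈ 187.88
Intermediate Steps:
f(E) = 189 + 178*E (f(E) = 178*E + 189 = 189 + 178*E)
h(-207, -177) + f(1/(-127 - 32)) = 1/(-103 - 207) + (189 + 178/(-127 - 32)) = 1/(-310) + (189 + 178/(-159)) = -1/310 + (189 + 178*(-1/159)) = -1/310 + (189 - 178/159) = -1/310 + 29873/159 = 9260471/49290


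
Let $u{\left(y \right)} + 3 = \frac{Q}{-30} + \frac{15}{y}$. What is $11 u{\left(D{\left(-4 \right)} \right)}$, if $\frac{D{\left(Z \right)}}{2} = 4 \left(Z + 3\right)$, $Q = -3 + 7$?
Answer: $- \frac{6611}{120} \approx -55.092$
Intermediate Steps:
$Q = 4$
$D{\left(Z \right)} = 24 + 8 Z$ ($D{\left(Z \right)} = 2 \cdot 4 \left(Z + 3\right) = 2 \cdot 4 \left(3 + Z\right) = 2 \left(12 + 4 Z\right) = 24 + 8 Z$)
$u{\left(y \right)} = - \frac{47}{15} + \frac{15}{y}$ ($u{\left(y \right)} = -3 + \left(\frac{4}{-30} + \frac{15}{y}\right) = -3 + \left(4 \left(- \frac{1}{30}\right) + \frac{15}{y}\right) = -3 - \left(\frac{2}{15} - \frac{15}{y}\right) = - \frac{47}{15} + \frac{15}{y}$)
$11 u{\left(D{\left(-4 \right)} \right)} = 11 \left(- \frac{47}{15} + \frac{15}{24 + 8 \left(-4\right)}\right) = 11 \left(- \frac{47}{15} + \frac{15}{24 - 32}\right) = 11 \left(- \frac{47}{15} + \frac{15}{-8}\right) = 11 \left(- \frac{47}{15} + 15 \left(- \frac{1}{8}\right)\right) = 11 \left(- \frac{47}{15} - \frac{15}{8}\right) = 11 \left(- \frac{601}{120}\right) = - \frac{6611}{120}$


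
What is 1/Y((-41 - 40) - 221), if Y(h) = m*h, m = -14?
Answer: 1/4228 ≈ 0.00023652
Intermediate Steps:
Y(h) = -14*h
1/Y((-41 - 40) - 221) = 1/(-14*((-41 - 40) - 221)) = 1/(-14*(-81 - 221)) = 1/(-14*(-302)) = 1/4228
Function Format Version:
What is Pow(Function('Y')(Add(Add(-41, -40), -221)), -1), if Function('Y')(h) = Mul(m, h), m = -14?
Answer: Rational(1, 4228) ≈ 0.00023652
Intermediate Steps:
Function('Y')(h) = Mul(-14, h)
Pow(Function('Y')(Add(Add(-41, -40), -221)), -1) = Pow(Mul(-14, Add(Add(-41, -40), -221)), -1) = Pow(Mul(-14, Add(-81, -221)), -1) = Pow(Mul(-14, -302), -1) = Pow(4228, -1) = Rational(1, 4228)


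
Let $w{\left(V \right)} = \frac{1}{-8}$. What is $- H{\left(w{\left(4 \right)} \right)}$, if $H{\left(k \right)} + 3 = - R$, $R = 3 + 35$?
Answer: $41$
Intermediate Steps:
$w{\left(V \right)} = - \frac{1}{8}$
$R = 38$
$H{\left(k \right)} = -41$ ($H{\left(k \right)} = -3 - 38 = -41$)
$- H{\left(w{\left(4 \right)} \right)} = \left(-1\right) \left(-41\right) = 41$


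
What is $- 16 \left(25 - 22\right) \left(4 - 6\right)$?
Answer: $96$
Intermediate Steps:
$- 16 \left(25 - 22\right) \left(4 - 6\right) = \left(-16\right) 3 \left(4 - 6\right) = \left(-48\right) \left(-2\right) = 96$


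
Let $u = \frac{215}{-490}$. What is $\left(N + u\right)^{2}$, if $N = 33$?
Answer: $\frac{10182481}{9604} \approx 1060.2$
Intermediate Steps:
$u = - \frac{43}{98}$ ($u = 215 \left(- \frac{1}{490}\right) = - \frac{43}{98} \approx -0.43878$)
$\left(N + u\right)^{2} = \left(33 - \frac{43}{98}\right)^{2} = \left(\frac{3191}{98}\right)^{2} = \frac{10182481}{9604}$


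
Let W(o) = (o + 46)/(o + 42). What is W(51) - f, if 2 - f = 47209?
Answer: 4390348/93 ≈ 47208.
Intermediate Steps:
W(o) = (46 + o)/(42 + o)
f = -47207 (f = 2 - 1*47209 = 2 - 47209 = -47207)
W(51) - f = (46 + 51)/(42 + 51) - 1*(-47207) = 97/93 + 47207 = 4390348/93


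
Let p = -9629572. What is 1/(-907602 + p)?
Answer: -1/10537174 ≈ -9.4902e-8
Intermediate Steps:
1/(-907602 + p) = 1/(-907602 - 9629572) = 1/(-10537174) = -1/10537174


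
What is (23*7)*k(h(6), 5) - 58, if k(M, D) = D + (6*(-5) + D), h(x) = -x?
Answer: -3278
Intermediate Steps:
k(M, D) = -30 + 2*D (k(M, D) = D + (-30 + D) = -30 + 2*D)
(23*7)*k(h(6), 5) - 58 = (23*7)*(-30 + 2*5) - 58 = 161*(-30 + 10) - 58 = 161*(-20) - 58 = -3220 - 58 = -3278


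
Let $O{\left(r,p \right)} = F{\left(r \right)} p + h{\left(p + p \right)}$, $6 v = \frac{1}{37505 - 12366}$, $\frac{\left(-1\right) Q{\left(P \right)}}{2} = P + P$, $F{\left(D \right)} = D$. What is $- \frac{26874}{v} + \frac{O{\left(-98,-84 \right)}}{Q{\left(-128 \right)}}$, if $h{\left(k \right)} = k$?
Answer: $- \frac{16214051601}{4} \approx -4.0535 \cdot 10^{9}$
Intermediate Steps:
$Q{\left(P \right)} = - 4 P$ ($Q{\left(P \right)} = - 2 \left(P + P\right) = - 2 \cdot 2 P = - 4 P$)
$v = \frac{1}{150834}$ ($v = \frac{1}{6 \left(37505 - 12366\right)} = \frac{1}{6 \cdot 25139} = \frac{1}{6} \cdot \frac{1}{25139} = \frac{1}{150834} \approx 6.6298 \cdot 10^{-6}$)
$O{\left(r,p \right)} = 2 p + p r$ ($O{\left(r,p \right)} = r p + \left(p + p\right) = p r + 2 p = 2 p + p r$)
$- \frac{26874}{v} + \frac{O{\left(-98,-84 \right)}}{Q{\left(-128 \right)}} = - 26874 \frac{1}{\frac{1}{150834}} + \frac{\left(-84\right) \left(2 - 98\right)}{\left(-4\right) \left(-128\right)} = \left(-26874\right) 150834 + \frac{\left(-84\right) \left(-96\right)}{512} = -4053512916 + 8064 \cdot \frac{1}{512} = -4053512916 + \frac{63}{4} = - \frac{16214051601}{4}$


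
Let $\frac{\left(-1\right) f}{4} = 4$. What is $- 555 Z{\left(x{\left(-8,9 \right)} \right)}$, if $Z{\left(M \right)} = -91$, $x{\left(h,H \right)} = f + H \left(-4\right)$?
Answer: $50505$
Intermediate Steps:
$f = -16$ ($f = \left(-4\right) 4 = -16$)
$x{\left(h,H \right)} = -16 - 4 H$ ($x{\left(h,H \right)} = -16 + H \left(-4\right) = -16 - 4 H$)
$- 555 Z{\left(x{\left(-8,9 \right)} \right)} = \left(-555\right) \left(-91\right) = 50505$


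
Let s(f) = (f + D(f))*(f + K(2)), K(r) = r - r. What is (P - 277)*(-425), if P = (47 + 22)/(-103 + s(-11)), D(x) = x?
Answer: 16334450/139 ≈ 1.1751e+5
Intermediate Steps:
K(r) = 0
s(f) = 2*f**2 (s(f) = (f + f)*(f + 0) = (2*f)*f = 2*f**2)
P = 69/139 (P = (47 + 22)/(-103 + 2*(-11)**2) = 69/(-103 + 2*121) = 69/(-103 + 242) = 69/139 ≈ 0.49640)
(P - 277)*(-425) = (69/139 - 277)*(-425) = -38434/139*(-425) = 16334450/139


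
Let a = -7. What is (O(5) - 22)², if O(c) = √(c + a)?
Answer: (22 - I*√2)² ≈ 482.0 - 62.225*I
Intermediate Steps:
O(c) = √(-7 + c) (O(c) = √(c - 7) = √(-7 + c))
(O(5) - 22)² = (√(-7 + 5) - 22)² = (√(-2) - 22)² = (I*√2 - 22)² = (-22 + I*√2)²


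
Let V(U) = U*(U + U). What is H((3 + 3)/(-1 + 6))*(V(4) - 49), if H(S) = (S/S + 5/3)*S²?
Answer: -1632/25 ≈ -65.280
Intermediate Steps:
V(U) = 2*U² (V(U) = U*(2*U) = 2*U²)
H(S) = 8*S²/3 (H(S) = (1 + 5*(⅓))*S² = (1 + 5/3)*S² = 8*S²/3)
H((3 + 3)/(-1 + 6))*(V(4) - 49) = (8*((3 + 3)/(-1 + 6))²/3)*(2*4² - 49) = (8*(6/5)²/3)*(2*16 - 49) = (8*(6*(⅕))²/3)*(32 - 49) = (8*(6/5)²/3)*(-17) = ((8/3)*(36/25))*(-17) = (96/25)*(-17) = -1632/25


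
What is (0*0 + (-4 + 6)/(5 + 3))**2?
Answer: 1/16 ≈ 0.062500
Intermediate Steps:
(0*0 + (-4 + 6)/(5 + 3))**2 = (0 + 2/8)**2 = (0 + 2*(1/8))**2 = (0 + 1/4)**2 = (1/4)**2 = 1/16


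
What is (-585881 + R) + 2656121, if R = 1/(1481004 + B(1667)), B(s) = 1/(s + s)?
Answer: 10222156427754214/4937667337 ≈ 2.0702e+6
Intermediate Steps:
B(s) = 1/(2*s)
R = 3334/4937667337 (R = 1/(1481004 + (½)/1667) = 1/(1481004 + (½)*(1/1667)) = 1/(1481004 + 1/3334) = 1/(4937667337/3334) = 3334/4937667337 ≈ 6.7522e-7)
(-585881 + R) + 2656121 = (-585881 + 3334/4937667337) + 2656121 = -2892885477065563/4937667337 + 2656121 = 10222156427754214/4937667337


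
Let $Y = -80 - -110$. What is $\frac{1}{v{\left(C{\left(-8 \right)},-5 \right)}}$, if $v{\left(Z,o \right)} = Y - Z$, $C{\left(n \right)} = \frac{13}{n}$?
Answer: $\frac{8}{253} \approx 0.031621$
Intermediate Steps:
$Y = 30$ ($Y = -80 + 110 = 30$)
$v{\left(Z,o \right)} = 30 - Z$
$\frac{1}{v{\left(C{\left(-8 \right)},-5 \right)}} = \frac{1}{30 - \frac{13}{-8}} = \frac{1}{30 - 13 \left(- \frac{1}{8}\right)} = \frac{1}{30 - - \frac{13}{8}} = \frac{1}{30 + \frac{13}{8}} = \frac{1}{\frac{253}{8}} = \frac{8}{253}$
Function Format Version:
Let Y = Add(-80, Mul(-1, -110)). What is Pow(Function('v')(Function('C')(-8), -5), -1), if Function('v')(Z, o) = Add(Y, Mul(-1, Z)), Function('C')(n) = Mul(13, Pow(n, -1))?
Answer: Rational(8, 253) ≈ 0.031621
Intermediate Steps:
Y = 30 (Y = Add(-80, 110) = 30)
Function('v')(Z, o) = Add(30, Mul(-1, Z))
Pow(Function('v')(Function('C')(-8), -5), -1) = Pow(Add(30, Mul(-1, Mul(13, Pow(-8, -1)))), -1) = Pow(Add(30, Mul(-1, Mul(13, Rational(-1, 8)))), -1) = Pow(Add(30, Mul(-1, Rational(-13, 8))), -1) = Pow(Add(30, Rational(13, 8)), -1) = Pow(Rational(253, 8), -1) = Rational(8, 253)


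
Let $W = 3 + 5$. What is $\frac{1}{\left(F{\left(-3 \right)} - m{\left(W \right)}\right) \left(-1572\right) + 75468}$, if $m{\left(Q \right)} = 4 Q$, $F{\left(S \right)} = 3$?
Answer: $\frac{1}{121056} \approx 8.2606 \cdot 10^{-6}$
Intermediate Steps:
$W = 8$
$\frac{1}{\left(F{\left(-3 \right)} - m{\left(W \right)}\right) \left(-1572\right) + 75468} = \frac{1}{\left(3 - 4 \cdot 8\right) \left(-1572\right) + 75468} = \frac{1}{\left(3 - 32\right) \left(-1572\right) + 75468} = \frac{1}{\left(-29\right) \left(-1572\right) + 75468} = \frac{1}{45588 + 75468} = \frac{1}{121056}$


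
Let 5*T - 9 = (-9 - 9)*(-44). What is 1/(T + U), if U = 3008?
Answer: 5/15841 ≈ 0.00031564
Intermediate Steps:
T = 801/5 (T = 9/5 + ((-9 - 9)*(-44))/5 = 9/5 + (-18*(-44))/5 = 9/5 + (1/5)*792 = 9/5 + 792/5 = 801/5 ≈ 160.20)
1/(T + U) = 1/(801/5 + 3008) = 1/(15841/5) = 5/15841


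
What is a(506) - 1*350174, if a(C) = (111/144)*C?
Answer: -8394815/24 ≈ -3.4978e+5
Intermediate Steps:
a(C) = 37*C/48 (a(C) = (111*(1/144))*C = 37*C/48)
a(506) - 1*350174 = (37/48)*506 - 1*350174 = 9361/24 - 350174 = -8394815/24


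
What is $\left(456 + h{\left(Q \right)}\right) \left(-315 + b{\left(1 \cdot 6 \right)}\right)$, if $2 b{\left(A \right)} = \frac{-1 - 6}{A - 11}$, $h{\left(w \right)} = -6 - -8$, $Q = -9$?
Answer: $- \frac{719747}{5} \approx -1.4395 \cdot 10^{5}$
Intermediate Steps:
$h{\left(w \right)} = 2$ ($h{\left(w \right)} = -6 + 8 = 2$)
$b{\left(A \right)} = - \frac{7}{2 \left(-11 + A\right)}$ ($b{\left(A \right)} = \frac{\left(-1 - 6\right) \frac{1}{A - 11}}{2} = \frac{\left(-7\right) \frac{1}{-11 + A}}{2} = - \frac{7}{2 \left(-11 + A\right)}$)
$\left(456 + h{\left(Q \right)}\right) \left(-315 + b{\left(1 \cdot 6 \right)}\right) = \left(456 + 2\right) \left(-315 - \frac{7}{-22 + 2 \cdot 1 \cdot 6}\right) = 458 \left(-315 - \frac{7}{-22 + 2 \cdot 6}\right) = 458 \left(-315 - \frac{7}{-22 + 12}\right) = 458 \left(-315 - \frac{7}{-10}\right) = 458 \left(-315 - - \frac{7}{10}\right) = 458 \left(-315 + \frac{7}{10}\right) = 458 \left(- \frac{3143}{10}\right) = - \frac{719747}{5}$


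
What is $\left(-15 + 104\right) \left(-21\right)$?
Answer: $-1869$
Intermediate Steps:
$\left(-15 + 104\right) \left(-21\right) = 89 \left(-21\right) = -1869$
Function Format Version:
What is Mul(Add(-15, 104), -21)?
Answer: -1869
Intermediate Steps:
Mul(Add(-15, 104), -21) = Mul(89, -21) = -1869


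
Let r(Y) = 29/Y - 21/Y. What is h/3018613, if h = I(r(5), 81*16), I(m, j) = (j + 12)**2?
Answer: 1710864/3018613 ≈ 0.56677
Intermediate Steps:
r(Y) = 8/Y
I(m, j) = (12 + j)**2
h = 1710864 (h = (12 + 81*16)**2 = (12 + 1296)**2 = 1308**2 = 1710864)
h/3018613 = 1710864/3018613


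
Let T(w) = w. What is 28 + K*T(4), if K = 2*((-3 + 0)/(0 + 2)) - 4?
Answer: 0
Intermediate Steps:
K = -7 (K = 2*(-3/2) - 4 = -3 - 4 = -7)
28 + K*T(4) = 28 - 7*4 = 28 - 28 = 0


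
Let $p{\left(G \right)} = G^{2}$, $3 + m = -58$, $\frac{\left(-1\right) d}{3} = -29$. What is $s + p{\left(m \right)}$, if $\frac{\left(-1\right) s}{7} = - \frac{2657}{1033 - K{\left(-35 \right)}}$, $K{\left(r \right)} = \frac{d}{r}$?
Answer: $\frac{135507447}{36242} \approx 3739.0$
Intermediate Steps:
$d = 87$ ($d = \left(-3\right) \left(-29\right) = 87$)
$K{\left(r \right)} = \frac{87}{r}$
$m = -61$ ($m = -3 - 58 = -61$)
$s = \frac{650965}{36242}$ ($s = - 7 \left(- \frac{2657}{1033 - \frac{87}{-35}}\right) = - 7 \left(- \frac{2657}{1033 - 87 \left(- \frac{1}{35}\right)}\right) = - 7 \left(- \frac{2657}{1033 - - \frac{87}{35}}\right) = - 7 \left(- \frac{2657}{1033 + \frac{87}{35}}\right) = - 7 \left(- \frac{2657}{\frac{36242}{35}}\right) = - 7 \left(\left(-2657\right) \frac{35}{36242}\right) = \left(-7\right) \left(- \frac{92995}{36242}\right) = \frac{650965}{36242} \approx 17.962$)
$s + p{\left(m \right)} = \frac{650965}{36242} + \left(-61\right)^{2} = \frac{650965}{36242} + 3721 = \frac{135507447}{36242}$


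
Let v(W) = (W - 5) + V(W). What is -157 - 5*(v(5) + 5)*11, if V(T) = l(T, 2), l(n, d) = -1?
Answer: -377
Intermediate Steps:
V(T) = -1
v(W) = -6 + W (v(W) = (W - 5) - 1 = (-5 + W) - 1 = -6 + W)
-157 - 5*(v(5) + 5)*11 = -157 - 5*((-6 + 5) + 5)*11 = -157 - 5*(-1 + 5)*11 = -157 - 5*4*11 = -157 - 20*11 = -157 - 220 = -377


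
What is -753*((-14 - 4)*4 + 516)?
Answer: -334332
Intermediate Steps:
-753*((-14 - 4)*4 + 516) = -753*(-18*4 + 516) = -753*(-72 + 516) = -753*444 = -334332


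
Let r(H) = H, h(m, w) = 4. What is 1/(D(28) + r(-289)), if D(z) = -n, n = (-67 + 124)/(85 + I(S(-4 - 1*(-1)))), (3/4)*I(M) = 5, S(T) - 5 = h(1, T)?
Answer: -275/79646 ≈ -0.0034528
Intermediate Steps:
S(T) = 9 (S(T) = 5 + 4 = 9)
I(M) = 20/3 (I(M) = (4/3)*5 = 20/3)
n = 171/275 (n = (-67 + 124)/(85 + 20/3) = 57/(275/3) = 57*(3/275) = 171/275 ≈ 0.62182)
D(z) = -171/275 (D(z) = -1*171/275 = -171/275)
1/(D(28) + r(-289)) = 1/(-171/275 - 289) = 1/(-79646/275) = -275/79646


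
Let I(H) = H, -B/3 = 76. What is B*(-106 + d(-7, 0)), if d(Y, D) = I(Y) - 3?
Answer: 26448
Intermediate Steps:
B = -228 (B = -3*76 = -228)
d(Y, D) = -3 + Y (d(Y, D) = Y - 3 = -3 + Y)
B*(-106 + d(-7, 0)) = -228*(-106 + (-3 - 7)) = -228*(-106 - 10) = -228*(-116) = 26448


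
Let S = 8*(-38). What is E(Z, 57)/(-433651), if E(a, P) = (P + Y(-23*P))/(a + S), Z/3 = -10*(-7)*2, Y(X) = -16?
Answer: -41/50303516 ≈ -8.1505e-7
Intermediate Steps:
S = -304
Z = 420 (Z = 3*(-10*(-7)*2) = 3*(70*2) = 3*140 = 420)
E(a, P) = (-16 + P)/(-304 + a) (E(a, P) = (P - 16)/(a - 304) = (-16 + P)/(-304 + a))
E(Z, 57)/(-433651) = ((-16 + 57)/(-304 + 420))/(-433651) = (41/116)*(-1/433651) = -41/50303516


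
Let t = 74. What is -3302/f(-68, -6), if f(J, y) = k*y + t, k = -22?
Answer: -1651/103 ≈ -16.029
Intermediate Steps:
f(J, y) = 74 - 22*y (f(J, y) = -22*y + 74 = 74 - 22*y)
-3302/f(-68, -6) = -3302/(74 - 22*(-6)) = -3302/(74 + 132) = -3302/206 = -3302*1/206 = -1651/103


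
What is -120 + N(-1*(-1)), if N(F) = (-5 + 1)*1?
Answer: -124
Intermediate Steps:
N(F) = -4 (N(F) = -4*1 = -4)
-120 + N(-1*(-1)) = -120 - 4 = -124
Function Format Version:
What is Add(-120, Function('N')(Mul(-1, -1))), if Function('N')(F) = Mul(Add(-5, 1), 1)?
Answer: -124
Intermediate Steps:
Function('N')(F) = -4 (Function('N')(F) = Mul(-4, 1) = -4)
Add(-120, Function('N')(Mul(-1, -1))) = Add(-120, -4) = -124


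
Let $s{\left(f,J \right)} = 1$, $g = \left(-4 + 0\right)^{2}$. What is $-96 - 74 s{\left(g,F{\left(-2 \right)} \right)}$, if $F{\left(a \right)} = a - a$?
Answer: $-170$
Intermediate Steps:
$F{\left(a \right)} = 0$
$g = 16$ ($g = \left(-4\right)^{2} = 16$)
$-96 - 74 s{\left(g,F{\left(-2 \right)} \right)} = -96 - 74 = -170$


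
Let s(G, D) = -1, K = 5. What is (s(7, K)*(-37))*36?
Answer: 1332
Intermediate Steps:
(s(7, K)*(-37))*36 = -1*(-37)*36 = 37*36 = 1332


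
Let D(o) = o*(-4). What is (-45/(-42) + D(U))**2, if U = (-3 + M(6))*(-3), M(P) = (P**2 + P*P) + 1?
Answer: 138650625/196 ≈ 7.0740e+5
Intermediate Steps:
M(P) = 1 + 2*P**2 (M(P) = (P**2 + P**2) + 1 = 2*P**2 + 1 = 1 + 2*P**2)
U = -210 (U = (-3 + (1 + 2*6**2))*(-3) = (-3 + (1 + 2*36))*(-3) = (-3 + (1 + 72))*(-3) = (-3 + 73)*(-3) = 70*(-3) = -210)
D(o) = -4*o
(-45/(-42) + D(U))**2 = (-45/(-42) - 4*(-210))**2 = (-45*(-1/42) + 840)**2 = (15/14 + 840)**2 = (11775/14)**2 = 138650625/196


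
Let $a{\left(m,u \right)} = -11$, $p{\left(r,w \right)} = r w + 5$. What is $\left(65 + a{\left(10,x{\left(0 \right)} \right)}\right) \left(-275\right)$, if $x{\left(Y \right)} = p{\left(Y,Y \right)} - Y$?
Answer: $-14850$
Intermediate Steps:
$p{\left(r,w \right)} = 5 + r w$
$x{\left(Y \right)} = 5 + Y^{2} - Y$ ($x{\left(Y \right)} = \left(5 + Y Y\right) - Y = \left(5 + Y^{2}\right) - Y = 5 + Y^{2} - Y$)
$\left(65 + a{\left(10,x{\left(0 \right)} \right)}\right) \left(-275\right) = \left(65 - 11\right) \left(-275\right) = 54 \left(-275\right) = -14850$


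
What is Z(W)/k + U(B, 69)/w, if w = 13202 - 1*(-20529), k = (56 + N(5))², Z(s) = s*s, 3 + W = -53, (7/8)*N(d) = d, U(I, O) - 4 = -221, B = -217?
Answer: 80355359/98359596 ≈ 0.81695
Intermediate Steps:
U(I, O) = -217 (U(I, O) = 4 - 221 = -217)
N(d) = 8*d/7
W = -56 (W = -3 - 53 = -56)
Z(s) = s²
k = 186624/49 (k = (56 + (8/7)*5)² = (56 + 40/7)² = (432/7)² = 186624/49 ≈ 3808.7)
w = 33731 (w = 13202 + 20529 = 33731)
Z(W)/k + U(B, 69)/w = (-56)²/(186624/49) - 217/33731 = 3136*(49/186624) - 217*1/33731 = 2401/2916 - 217/33731 = 80355359/98359596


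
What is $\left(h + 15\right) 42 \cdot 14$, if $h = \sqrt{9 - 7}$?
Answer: $8820 + 588 \sqrt{2} \approx 9651.6$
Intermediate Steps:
$h = \sqrt{2} \approx 1.4142$
$\left(h + 15\right) 42 \cdot 14 = \left(\sqrt{2} + 15\right) 42 \cdot 14 = \left(15 + \sqrt{2}\right) 42 \cdot 14 = \left(630 + 42 \sqrt{2}\right) 14 = 8820 + 588 \sqrt{2}$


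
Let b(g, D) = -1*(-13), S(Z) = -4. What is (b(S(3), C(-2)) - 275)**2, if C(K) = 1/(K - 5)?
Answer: 68644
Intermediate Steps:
C(K) = 1/(-5 + K)
b(g, D) = 13
(b(S(3), C(-2)) - 275)**2 = (13 - 275)**2 = (-262)**2 = 68644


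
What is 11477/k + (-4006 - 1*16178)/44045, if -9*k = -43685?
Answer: 733560429/384821165 ≈ 1.9062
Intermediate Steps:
k = 43685/9 (k = -1/9*(-43685) = 43685/9 ≈ 4853.9)
11477/k + (-4006 - 1*16178)/44045 = 11477/(43685/9) + (-4006 - 1*16178)/44045 = 11477*(9/43685) + (-4006 - 16178)*(1/44045) = 103293/43685 - 20184*1/44045 = 103293/43685 - 20184/44045 = 733560429/384821165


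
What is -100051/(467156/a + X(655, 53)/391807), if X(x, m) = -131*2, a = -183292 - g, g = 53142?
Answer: 4634187042554069/91548468300 ≈ 50620.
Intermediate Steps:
a = -236434 (a = -183292 - 1*53142 = -183292 - 53142 = -236434)
X(x, m) = -262
-100051/(467156/a + X(655, 53)/391807) = -100051/(467156/(-236434) - 262/391807) = -100051/(467156*(-1/236434) - 262*1/391807) = -100051/(-233578/118217 - 262/391807) = -100051/(-91548468300/46318248119) = -100051*(-46318248119/91548468300) = 4634187042554069/91548468300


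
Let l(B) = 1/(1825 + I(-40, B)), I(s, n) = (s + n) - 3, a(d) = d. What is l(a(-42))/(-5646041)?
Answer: -1/9824111340 ≈ -1.0179e-10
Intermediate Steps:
I(s, n) = -3 + n + s (I(s, n) = (n + s) - 3 = -3 + n + s)
l(B) = 1/(1782 + B) (l(B) = 1/(1825 + (-3 + B - 40)) = 1/(1825 + (-43 + B)) = 1/(1782 + B))
l(a(-42))/(-5646041) = 1/((1782 - 42)*(-5646041)) = -1/5646041/1740 = (1/1740)*(-1/5646041) = -1/9824111340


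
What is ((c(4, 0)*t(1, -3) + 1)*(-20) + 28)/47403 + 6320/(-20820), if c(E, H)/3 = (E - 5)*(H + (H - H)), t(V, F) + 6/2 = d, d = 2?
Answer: -4990340/16448841 ≈ -0.30339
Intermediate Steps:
t(V, F) = -1 (t(V, F) = -3 + 2 = -1)
c(E, H) = 3*H*(-5 + E) (c(E, H) = 3*((E - 5)*(H + (H - H))) = 3*((-5 + E)*(H + 0)) = 3*((-5 + E)*H) = 3*(H*(-5 + E)) = 3*H*(-5 + E))
((c(4, 0)*t(1, -3) + 1)*(-20) + 28)/47403 + 6320/(-20820) = (((3*0*(-5 + 4))*(-1) + 1)*(-20) + 28)/47403 + 6320/(-20820) = (((3*0*(-1))*(-1) + 1)*(-20) + 28)*(1/47403) + 6320*(-1/20820) = ((0*(-1) + 1)*(-20) + 28)*(1/47403) - 316/1041 = ((0 + 1)*(-20) + 28)*(1/47403) - 316/1041 = (1*(-20) + 28)*(1/47403) - 316/1041 = (-20 + 28)*(1/47403) - 316/1041 = 8*(1/47403) - 316/1041 = 8/47403 - 316/1041 = -4990340/16448841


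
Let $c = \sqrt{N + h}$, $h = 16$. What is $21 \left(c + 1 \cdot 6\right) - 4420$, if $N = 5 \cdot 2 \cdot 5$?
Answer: $-4294 + 21 \sqrt{66} \approx -4123.4$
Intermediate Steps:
$N = 50$ ($N = 10 \cdot 5 = 50$)
$c = \sqrt{66}$ ($c = \sqrt{50 + 16} = \sqrt{66} \approx 8.124$)
$21 \left(c + 1 \cdot 6\right) - 4420 = 21 \left(\sqrt{66} + 1 \cdot 6\right) - 4420 = 21 \left(\sqrt{66} + 6\right) - 4420 = 21 \left(6 + \sqrt{66}\right) - 4420 = \left(126 + 21 \sqrt{66}\right) - 4420 = -4294 + 21 \sqrt{66}$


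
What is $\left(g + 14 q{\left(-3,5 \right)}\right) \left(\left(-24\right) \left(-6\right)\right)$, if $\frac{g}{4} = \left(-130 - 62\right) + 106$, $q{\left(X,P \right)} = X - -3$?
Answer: $-49536$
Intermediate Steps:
$q{\left(X,P \right)} = 3 + X$ ($q{\left(X,P \right)} = X + 3 = 3 + X$)
$g = -344$ ($g = 4 \left(\left(-130 - 62\right) + 106\right) = 4 \left(-192 + 106\right) = 4 \left(-86\right) = -344$)
$\left(g + 14 q{\left(-3,5 \right)}\right) \left(\left(-24\right) \left(-6\right)\right) = \left(-344 + 14 \left(3 - 3\right)\right) \left(\left(-24\right) \left(-6\right)\right) = \left(-344 + 14 \cdot 0\right) 144 = \left(-344 + 0\right) 144 = \left(-344\right) 144 = -49536$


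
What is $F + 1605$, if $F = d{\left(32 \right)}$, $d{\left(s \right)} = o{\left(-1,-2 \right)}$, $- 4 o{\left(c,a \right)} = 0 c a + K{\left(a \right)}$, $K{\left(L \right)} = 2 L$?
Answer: $1606$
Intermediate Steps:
$o{\left(c,a \right)} = - \frac{a}{2}$ ($o{\left(c,a \right)} = - \frac{0 c a + 2 a}{4} = - \frac{0 a + 2 a}{4} = - \frac{0 + 2 a}{4} = - \frac{2 a}{4} = - \frac{a}{2}$)
$d{\left(s \right)} = 1$ ($d{\left(s \right)} = \left(- \frac{1}{2}\right) \left(-2\right) = 1$)
$F = 1$
$F + 1605 = 1 + 1605 = 1606$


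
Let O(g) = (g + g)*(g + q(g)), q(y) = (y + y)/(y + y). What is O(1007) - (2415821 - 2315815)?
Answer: 1930106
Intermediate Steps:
q(y) = 1 (q(y) = (2*y)/((2*y)) = (2*y)*(1/(2*y)) = 1)
O(g) = 2*g*(1 + g) (O(g) = (g + g)*(g + 1) = (2*g)*(1 + g) = 2*g*(1 + g))
O(1007) - (2415821 - 2315815) = 2*1007*(1 + 1007) - (2415821 - 2315815) = 2*1007*1008 - 1*100006 = 2030112 - 100006 = 1930106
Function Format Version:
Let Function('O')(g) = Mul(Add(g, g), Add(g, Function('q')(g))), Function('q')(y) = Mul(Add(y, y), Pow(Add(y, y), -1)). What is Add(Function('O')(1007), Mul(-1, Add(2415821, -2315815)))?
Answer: 1930106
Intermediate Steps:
Function('q')(y) = 1 (Function('q')(y) = Mul(Mul(2, y), Pow(Mul(2, y), -1)) = Mul(Mul(2, y), Mul(Rational(1, 2), Pow(y, -1))) = 1)
Function('O')(g) = Mul(2, g, Add(1, g)) (Function('O')(g) = Mul(Add(g, g), Add(g, 1)) = Mul(Mul(2, g), Add(1, g)) = Mul(2, g, Add(1, g)))
Add(Function('O')(1007), Mul(-1, Add(2415821, -2315815))) = Add(Mul(2, 1007, Add(1, 1007)), Mul(-1, Add(2415821, -2315815))) = Add(Mul(2, 1007, 1008), Mul(-1, 100006)) = Add(2030112, -100006) = 1930106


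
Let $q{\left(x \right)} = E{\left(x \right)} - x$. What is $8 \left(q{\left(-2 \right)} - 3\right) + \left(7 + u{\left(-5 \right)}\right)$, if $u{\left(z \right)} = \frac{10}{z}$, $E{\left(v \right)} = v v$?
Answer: $29$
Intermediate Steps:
$E{\left(v \right)} = v^{2}$
$q{\left(x \right)} = x^{2} - x$
$8 \left(q{\left(-2 \right)} - 3\right) + \left(7 + u{\left(-5 \right)}\right) = 8 \left(- 2 \left(-1 - 2\right) - 3\right) + \left(7 + \frac{10}{-5}\right) = 8 \left(\left(-2\right) \left(-3\right) - 3\right) + \left(7 + 10 \left(- \frac{1}{5}\right)\right) = 8 \left(6 - 3\right) + \left(7 - 2\right) = 8 \cdot 3 + 5 = 24 + 5 = 29$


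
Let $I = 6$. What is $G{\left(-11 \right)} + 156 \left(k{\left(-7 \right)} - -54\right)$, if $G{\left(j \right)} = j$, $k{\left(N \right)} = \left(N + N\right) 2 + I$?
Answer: $4981$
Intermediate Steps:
$k{\left(N \right)} = 6 + 4 N$ ($k{\left(N \right)} = \left(N + N\right) 2 + 6 = 2 N 2 + 6 = 4 N + 6 = 6 + 4 N$)
$G{\left(-11 \right)} + 156 \left(k{\left(-7 \right)} - -54\right) = -11 + 156 \left(\left(6 + 4 \left(-7\right)\right) - -54\right) = -11 + 156 \left(\left(6 - 28\right) + 54\right) = -11 + 156 \left(-22 + 54\right) = -11 + 156 \cdot 32 = -11 + 4992 = 4981$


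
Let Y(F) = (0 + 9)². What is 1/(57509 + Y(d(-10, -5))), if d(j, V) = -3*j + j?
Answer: 1/57590 ≈ 1.7364e-5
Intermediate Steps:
d(j, V) = -2*j
Y(F) = 81 (Y(F) = 9² = 81)
1/(57509 + Y(d(-10, -5))) = 1/(57509 + 81) = 1/57590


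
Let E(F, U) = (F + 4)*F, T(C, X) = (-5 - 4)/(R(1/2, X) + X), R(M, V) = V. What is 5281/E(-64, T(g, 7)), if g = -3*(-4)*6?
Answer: 5281/3840 ≈ 1.3753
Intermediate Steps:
g = 72 (g = 12*6 = 72)
T(C, X) = -9/(2*X) (T(C, X) = (-5 - 4)/(X + X) = -9*1/(2*X) = -9/(2*X))
E(F, U) = F*(4 + F) (E(F, U) = (4 + F)*F = F*(4 + F))
5281/E(-64, T(g, 7)) = 5281/((-64*(4 - 64))) = 5281/((-64*(-60))) = 5281/3840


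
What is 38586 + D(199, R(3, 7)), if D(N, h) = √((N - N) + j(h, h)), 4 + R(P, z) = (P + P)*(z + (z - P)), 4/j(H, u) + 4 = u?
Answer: 38586 + √58/29 ≈ 38586.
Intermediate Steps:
j(H, u) = 4/(-4 + u)
R(P, z) = -4 + 2*P*(-P + 2*z) (R(P, z) = -4 + (P + P)*(z + (z - P)) = -4 + (2*P)*(-P + 2*z) = -4 + 2*P*(-P + 2*z))
D(N, h) = 2*√(1/(-4 + h)) (D(N, h) = √((N - N) + 4/(-4 + h)) = √(0 + 4/(-4 + h)) = √(4/(-4 + h)) = 2*√(1/(-4 + h)))
38586 + D(199, R(3, 7)) = 38586 + 2*√(1/(-4 + (-4 - 2*3² + 4*3*7))) = 38586 + 2*√(1/(-4 + (-4 - 2*9 + 84))) = 38586 + 2*√(1/(-4 + (-4 - 18 + 84))) = 38586 + 2*√(1/(-4 + 62)) = 38586 + 2*√(1/58) = 38586 + 2*(√58/58) = 38586 + √58/29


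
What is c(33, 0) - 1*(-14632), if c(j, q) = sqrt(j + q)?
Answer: 14632 + sqrt(33) ≈ 14638.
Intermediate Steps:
c(33, 0) - 1*(-14632) = sqrt(33 + 0) - 1*(-14632) = sqrt(33) + 14632 = 14632 + sqrt(33)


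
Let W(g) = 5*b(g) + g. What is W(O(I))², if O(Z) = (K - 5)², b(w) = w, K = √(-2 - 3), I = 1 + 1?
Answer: 36*(5 - I*√5)⁴ ≈ -3600.0 - 32199.0*I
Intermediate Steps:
I = 2
K = I*√5 (K = √(-5) = I*√5 ≈ 2.2361*I)
O(Z) = (-5 + I*√5)² (O(Z) = (I*√5 - 5)² = (-5 + I*√5)²)
W(g) = 6*g (W(g) = 5*g + g = 6*g)
W(O(I))² = (6*(5 - I*√5)²)² = 36*(5 - I*√5)⁴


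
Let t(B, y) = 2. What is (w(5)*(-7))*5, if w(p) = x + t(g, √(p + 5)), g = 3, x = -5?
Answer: 105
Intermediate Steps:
w(p) = -3 (w(p) = -5 + 2 = -3)
(w(5)*(-7))*5 = -3*(-7)*5 = 21*5 = 105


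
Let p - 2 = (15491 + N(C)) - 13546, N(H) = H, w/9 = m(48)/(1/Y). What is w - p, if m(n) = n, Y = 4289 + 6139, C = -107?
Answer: 4503056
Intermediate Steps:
Y = 10428
w = 4504896 (w = 9*(48/(1/10428)) = 9*(48*10428) = 9*500544 = 4504896)
p = 1840 (p = 2 + ((15491 - 107) - 13546) = 2 + (15384 - 13546) = 2 + 1838 = 1840)
w - p = 4504896 - 1*1840 = 4504896 - 1840 = 4503056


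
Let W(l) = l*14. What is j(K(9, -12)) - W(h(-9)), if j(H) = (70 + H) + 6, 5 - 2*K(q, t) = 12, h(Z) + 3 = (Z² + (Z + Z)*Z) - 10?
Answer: -6295/2 ≈ -3147.5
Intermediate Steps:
h(Z) = -13 + 3*Z² (h(Z) = -3 + ((Z² + (Z + Z)*Z) - 10) = -3 + ((Z² + (2*Z)*Z) - 10) = -3 + ((Z² + 2*Z²) - 10) = -3 + (3*Z² - 10) = -3 + (-10 + 3*Z²) = -13 + 3*Z²)
W(l) = 14*l
K(q, t) = -7/2 (K(q, t) = 5/2 - ½*12 = 5/2 - 6 = -7/2)
j(H) = 76 + H
j(K(9, -12)) - W(h(-9)) = (76 - 7/2) - 14*(-13 + 3*(-9)²) = 145/2 - 14*(-13 + 3*81) = 145/2 - 14*(-13 + 243) = 145/2 - 14*230 = 145/2 - 1*3220 = 145/2 - 3220 = -6295/2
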